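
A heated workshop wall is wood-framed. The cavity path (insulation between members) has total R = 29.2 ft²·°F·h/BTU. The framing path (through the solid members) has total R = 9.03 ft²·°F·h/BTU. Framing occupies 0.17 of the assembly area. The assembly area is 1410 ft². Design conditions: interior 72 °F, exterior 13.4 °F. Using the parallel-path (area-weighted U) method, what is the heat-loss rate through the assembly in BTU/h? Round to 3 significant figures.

3900 BTU/h

U_eff = 0.83/29.2 + 0.17/9.03 = 0.02842 + 0.01883 = 0.04725
R_eff = 1/U_eff = 21.16 ft²·°F·h/BTU
Q = 1410 × (72 − 13.4) / 21.16 = 3904 BTU/h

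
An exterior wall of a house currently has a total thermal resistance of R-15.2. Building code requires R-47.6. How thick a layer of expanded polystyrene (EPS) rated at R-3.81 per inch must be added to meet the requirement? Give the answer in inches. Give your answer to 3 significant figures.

ΔR = 47.6 − 15.2 = 32.4 ft²·°F·h/BTU
L = ΔR / (R/in) = 32.4/3.81 = 8.504 in

8.50 in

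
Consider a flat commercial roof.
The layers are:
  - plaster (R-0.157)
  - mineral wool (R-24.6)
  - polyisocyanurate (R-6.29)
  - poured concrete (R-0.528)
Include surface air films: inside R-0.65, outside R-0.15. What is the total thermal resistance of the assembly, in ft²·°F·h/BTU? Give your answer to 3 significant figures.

R_total = 0.65 + 0.157 + 24.6 + 6.29 + 0.528 + 0.15 = 32.38 ft²·°F·h/BTU

32.4 ft²·°F·h/BTU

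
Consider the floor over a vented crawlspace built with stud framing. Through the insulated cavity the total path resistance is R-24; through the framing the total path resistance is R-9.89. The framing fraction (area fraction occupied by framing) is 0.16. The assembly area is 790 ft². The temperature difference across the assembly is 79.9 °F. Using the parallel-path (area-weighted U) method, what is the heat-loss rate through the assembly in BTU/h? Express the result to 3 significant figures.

U_eff = 0.84/24 + 0.16/9.89 = 0.035 + 0.01618 = 0.05118
R_eff = 1/U_eff = 19.54 ft²·°F·h/BTU
Q = 790 × 79.9 / 19.54 = 3230 BTU/h

3230 BTU/h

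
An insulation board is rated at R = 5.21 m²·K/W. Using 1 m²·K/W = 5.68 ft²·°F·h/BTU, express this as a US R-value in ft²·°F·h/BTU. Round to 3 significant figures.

29.6 ft²·°F·h/BTU

R_US = 5.21 × 5.68 = 29.59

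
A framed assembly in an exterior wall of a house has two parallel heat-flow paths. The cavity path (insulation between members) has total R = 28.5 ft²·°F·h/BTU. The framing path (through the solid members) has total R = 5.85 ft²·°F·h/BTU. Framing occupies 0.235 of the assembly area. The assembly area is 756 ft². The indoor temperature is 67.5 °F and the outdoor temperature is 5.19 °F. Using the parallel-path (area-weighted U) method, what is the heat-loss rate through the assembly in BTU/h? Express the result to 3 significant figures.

3160 BTU/h

U_eff = 0.765/28.5 + 0.235/5.85 = 0.02684 + 0.04017 = 0.06701
R_eff = 1/U_eff = 14.92 ft²·°F·h/BTU
Q = 756 × (67.5 − 5.19) / 14.92 = 3157 BTU/h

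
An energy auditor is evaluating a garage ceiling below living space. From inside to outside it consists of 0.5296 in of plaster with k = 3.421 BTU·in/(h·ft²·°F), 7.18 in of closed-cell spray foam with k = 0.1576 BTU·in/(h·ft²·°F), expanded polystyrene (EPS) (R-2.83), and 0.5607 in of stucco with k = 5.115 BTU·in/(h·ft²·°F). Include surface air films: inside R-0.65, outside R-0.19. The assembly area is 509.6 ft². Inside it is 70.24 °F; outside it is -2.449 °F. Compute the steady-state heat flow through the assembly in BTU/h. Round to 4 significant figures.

748.4 BTU/h

0.5296/3.421 = 0.15481
7.18/0.1576 = 45.558
0.5607/5.115 = 0.10962
R_total = 0.65 + 0.15481 + 45.558 + 2.83 + 0.10962 + 0.19 = 49.493 ft²·°F·h/BTU
Q = A·ΔT/R = 509.6 × (70.24 − (-2.449)) / 49.493 = 748.44 BTU/h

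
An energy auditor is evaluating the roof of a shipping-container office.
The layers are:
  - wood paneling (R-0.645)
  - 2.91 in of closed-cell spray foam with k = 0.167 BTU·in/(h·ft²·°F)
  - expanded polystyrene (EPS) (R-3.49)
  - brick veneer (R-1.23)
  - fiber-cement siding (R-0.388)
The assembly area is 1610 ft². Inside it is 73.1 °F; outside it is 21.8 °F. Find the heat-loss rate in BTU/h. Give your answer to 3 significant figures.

3560 BTU/h

2.91/0.167 = 17.43
R_total = 0.645 + 17.43 + 3.49 + 1.23 + 0.388 = 23.18 ft²·°F·h/BTU
Q = A·ΔT/R = 1610 × (73.1 − 21.8) / 23.18 = 3563 BTU/h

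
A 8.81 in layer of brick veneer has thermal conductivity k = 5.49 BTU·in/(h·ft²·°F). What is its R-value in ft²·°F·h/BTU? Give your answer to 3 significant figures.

R = L/k = 8.81/5.49 = 1.605 ft²·°F·h/BTU

1.60 ft²·°F·h/BTU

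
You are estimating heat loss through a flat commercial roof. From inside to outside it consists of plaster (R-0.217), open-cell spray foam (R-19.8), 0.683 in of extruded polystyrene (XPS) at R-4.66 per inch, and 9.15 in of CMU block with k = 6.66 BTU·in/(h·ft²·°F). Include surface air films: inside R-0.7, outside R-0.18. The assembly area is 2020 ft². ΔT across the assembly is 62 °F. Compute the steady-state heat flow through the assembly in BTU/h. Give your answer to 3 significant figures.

0.683 × 4.66 = 3.183
9.15/6.66 = 1.374
R_total = 0.7 + 0.217 + 19.8 + 3.183 + 1.374 + 0.18 = 25.45 ft²·°F·h/BTU
Q = A·ΔT/R = 2020 × 62 / 25.45 = 4920 BTU/h

4920 BTU/h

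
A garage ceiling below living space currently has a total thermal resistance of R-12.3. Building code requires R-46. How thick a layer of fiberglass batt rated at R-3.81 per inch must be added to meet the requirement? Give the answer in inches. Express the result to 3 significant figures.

ΔR = 46 − 12.3 = 33.7 ft²·°F·h/BTU
L = ΔR / (R/in) = 33.7/3.81 = 8.845 in

8.85 in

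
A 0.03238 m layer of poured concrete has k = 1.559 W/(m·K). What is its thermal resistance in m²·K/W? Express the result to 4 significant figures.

R = L/k = 0.03238/1.559 = 0.02077 m²·K/W

0.02077 m²·K/W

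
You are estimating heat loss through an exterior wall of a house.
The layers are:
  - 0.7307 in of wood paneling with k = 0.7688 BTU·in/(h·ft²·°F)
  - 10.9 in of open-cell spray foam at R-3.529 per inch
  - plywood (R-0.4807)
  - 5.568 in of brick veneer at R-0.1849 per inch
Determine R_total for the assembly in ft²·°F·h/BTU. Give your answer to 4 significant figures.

0.7307/0.7688 = 0.95044
10.9 × 3.529 = 38.466
5.568 × 0.1849 = 1.0295
R_total = 0.95044 + 38.466 + 0.4807 + 1.0295 = 40.927 ft²·°F·h/BTU

40.93 ft²·°F·h/BTU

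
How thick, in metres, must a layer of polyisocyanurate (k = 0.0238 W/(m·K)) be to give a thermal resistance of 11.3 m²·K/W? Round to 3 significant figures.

L = R·k = 11.3 × 0.0238 = 0.2689 m

0.269 m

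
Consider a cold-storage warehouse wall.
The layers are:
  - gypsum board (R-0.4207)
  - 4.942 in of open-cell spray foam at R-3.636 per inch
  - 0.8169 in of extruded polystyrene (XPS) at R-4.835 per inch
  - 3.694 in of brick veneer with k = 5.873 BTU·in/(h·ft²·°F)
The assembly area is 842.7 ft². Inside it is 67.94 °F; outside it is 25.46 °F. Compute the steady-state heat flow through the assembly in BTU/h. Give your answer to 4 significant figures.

4.942 × 3.636 = 17.969
0.8169 × 4.835 = 3.9497
3.694/5.873 = 0.62898
R_total = 0.4207 + 17.969 + 3.9497 + 0.62898 = 22.969 ft²·°F·h/BTU
Q = A·ΔT/R = 842.7 × (67.94 − 25.46) / 22.969 = 1558.6 BTU/h

1559 BTU/h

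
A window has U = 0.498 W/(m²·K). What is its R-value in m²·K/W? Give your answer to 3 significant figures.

R = 1/U = 1/0.498 = 2.008

2.01 m²·K/W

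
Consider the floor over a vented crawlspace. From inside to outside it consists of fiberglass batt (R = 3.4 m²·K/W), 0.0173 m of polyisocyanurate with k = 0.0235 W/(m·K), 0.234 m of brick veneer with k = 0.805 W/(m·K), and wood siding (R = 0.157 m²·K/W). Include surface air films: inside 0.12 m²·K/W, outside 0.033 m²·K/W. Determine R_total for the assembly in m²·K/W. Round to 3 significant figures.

4.74 m²·K/W

0.0173/0.0235 = 0.7362
0.234/0.805 = 0.2907
R_total = 0.12 + 3.4 + 0.7362 + 0.2907 + 0.157 + 0.033 = 4.737 m²·K/W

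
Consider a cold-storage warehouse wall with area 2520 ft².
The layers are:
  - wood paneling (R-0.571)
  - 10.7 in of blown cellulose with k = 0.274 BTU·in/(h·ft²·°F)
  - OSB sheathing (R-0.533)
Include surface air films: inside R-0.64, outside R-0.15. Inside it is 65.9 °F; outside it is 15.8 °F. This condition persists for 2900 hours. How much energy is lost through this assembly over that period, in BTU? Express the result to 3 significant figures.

8940000 BTU

10.7/0.274 = 39.05
R_total = 0.64 + 0.571 + 39.05 + 0.533 + 0.15 = 40.95 ft²·°F·h/BTU
Q = 2520 × (65.9 − 15.8) / 40.95 = 3083 BTU/h
E = 3083 × 2900 = 8942000 BTU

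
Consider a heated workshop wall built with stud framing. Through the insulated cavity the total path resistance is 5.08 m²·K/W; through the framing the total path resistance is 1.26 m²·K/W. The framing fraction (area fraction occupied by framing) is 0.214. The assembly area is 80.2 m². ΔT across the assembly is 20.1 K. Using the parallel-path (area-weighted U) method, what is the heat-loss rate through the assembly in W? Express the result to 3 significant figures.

U_eff = 0.786/5.08 + 0.214/1.26 = 0.1547 + 0.1698 = 0.3246
R_eff = 1/U_eff = 3.081 m²·K/W
Q = 80.2 × 20.1 / 3.081 = 523.2 W

523 W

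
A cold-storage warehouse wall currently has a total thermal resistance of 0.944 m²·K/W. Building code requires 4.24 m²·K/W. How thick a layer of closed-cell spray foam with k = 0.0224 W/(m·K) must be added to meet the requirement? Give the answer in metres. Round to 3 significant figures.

ΔR = 4.24 − 0.944 = 3.296 m²·K/W
L = ΔR × k = 3.296 × 0.0224 = 0.07383 m

0.0738 m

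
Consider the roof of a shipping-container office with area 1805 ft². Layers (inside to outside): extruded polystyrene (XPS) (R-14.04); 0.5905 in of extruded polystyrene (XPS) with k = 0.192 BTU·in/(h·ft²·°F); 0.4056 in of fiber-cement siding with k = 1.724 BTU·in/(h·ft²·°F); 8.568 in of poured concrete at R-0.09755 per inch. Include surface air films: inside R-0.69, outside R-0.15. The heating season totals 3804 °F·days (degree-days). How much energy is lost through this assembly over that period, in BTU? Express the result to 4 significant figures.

8661000 BTU

0.5905/0.192 = 3.0755
0.4056/1.724 = 0.23527
8.568 × 0.09755 = 0.83581
R_total = 0.69 + 14.04 + 3.0755 + 0.23527 + 0.83581 + 0.15 = 19.027 ft²·°F·h/BTU
E = A × HDD × 24 / R = 1805 × 3804 × 24 / 19.027 = 8661000 BTU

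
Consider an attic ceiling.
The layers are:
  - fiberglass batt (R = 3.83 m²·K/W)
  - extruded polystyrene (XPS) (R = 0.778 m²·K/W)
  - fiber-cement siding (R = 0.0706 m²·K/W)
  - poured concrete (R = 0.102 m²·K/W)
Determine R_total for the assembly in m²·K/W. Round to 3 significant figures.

4.78 m²·K/W

R_total = 3.83 + 0.778 + 0.0706 + 0.102 = 4.781 m²·K/W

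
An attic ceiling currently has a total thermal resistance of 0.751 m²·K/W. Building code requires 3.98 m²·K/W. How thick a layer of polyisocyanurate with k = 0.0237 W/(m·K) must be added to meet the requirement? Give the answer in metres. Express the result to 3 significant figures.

0.0765 m

ΔR = 3.98 − 0.751 = 3.229 m²·K/W
L = ΔR × k = 3.229 × 0.0237 = 0.07653 m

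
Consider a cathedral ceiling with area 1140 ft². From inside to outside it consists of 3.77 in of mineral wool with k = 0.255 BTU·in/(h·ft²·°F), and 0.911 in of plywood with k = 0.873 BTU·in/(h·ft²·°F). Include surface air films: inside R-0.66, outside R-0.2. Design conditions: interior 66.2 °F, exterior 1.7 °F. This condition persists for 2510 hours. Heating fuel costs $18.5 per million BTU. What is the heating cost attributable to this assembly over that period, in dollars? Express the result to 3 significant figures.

3.77/0.255 = 14.78
0.911/0.873 = 1.044
R_total = 0.66 + 14.78 + 1.044 + 0.2 = 16.69 ft²·°F·h/BTU
Q = 1140 × (66.2 − 1.7) / 16.69 = 4406 BTU/h
E = 4406 × 2510 = 11060000 BTU
Cost = 11060000/10⁶ × 18.5 = $204.6

205 dollars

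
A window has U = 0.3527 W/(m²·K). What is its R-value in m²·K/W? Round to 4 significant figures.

2.835 m²·K/W

R = 1/U = 1/0.3527 = 2.8353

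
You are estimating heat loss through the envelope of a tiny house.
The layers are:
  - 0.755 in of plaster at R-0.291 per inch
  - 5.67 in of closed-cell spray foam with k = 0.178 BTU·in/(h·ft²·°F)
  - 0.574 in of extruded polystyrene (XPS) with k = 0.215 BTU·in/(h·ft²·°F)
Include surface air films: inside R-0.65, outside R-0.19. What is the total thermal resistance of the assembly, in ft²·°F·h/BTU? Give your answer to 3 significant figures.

35.6 ft²·°F·h/BTU

0.755 × 0.291 = 0.2197
5.67/0.178 = 31.85
0.574/0.215 = 2.67
R_total = 0.65 + 0.2197 + 31.85 + 2.67 + 0.19 = 35.58 ft²·°F·h/BTU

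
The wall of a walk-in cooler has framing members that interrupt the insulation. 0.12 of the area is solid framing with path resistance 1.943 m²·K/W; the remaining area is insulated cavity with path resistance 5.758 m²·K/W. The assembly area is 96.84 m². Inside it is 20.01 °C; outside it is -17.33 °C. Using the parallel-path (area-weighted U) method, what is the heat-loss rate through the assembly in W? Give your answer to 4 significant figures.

776.0 W

U_eff = 0.88/5.758 + 0.12/1.943 = 0.15283 + 0.06176 = 0.21459
R_eff = 1/U_eff = 4.66 m²·K/W
Q = 96.84 × (20.01 − (-17.33)) / 4.66 = 775.96 W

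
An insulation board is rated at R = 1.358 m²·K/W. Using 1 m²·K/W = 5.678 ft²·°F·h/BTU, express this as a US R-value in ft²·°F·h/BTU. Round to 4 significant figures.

7.711 ft²·°F·h/BTU

R_US = 1.358 × 5.678 = 7.7107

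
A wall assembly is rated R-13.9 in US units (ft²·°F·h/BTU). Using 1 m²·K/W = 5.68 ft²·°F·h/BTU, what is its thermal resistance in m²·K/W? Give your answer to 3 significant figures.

2.45 m²·K/W

R_SI = 13.9/5.68 = 2.447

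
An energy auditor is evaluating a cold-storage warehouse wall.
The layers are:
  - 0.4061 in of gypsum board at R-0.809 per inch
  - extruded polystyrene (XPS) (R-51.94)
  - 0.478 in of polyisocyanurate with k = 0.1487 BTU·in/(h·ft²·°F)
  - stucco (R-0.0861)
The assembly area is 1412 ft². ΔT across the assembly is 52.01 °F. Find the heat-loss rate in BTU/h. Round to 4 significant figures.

0.4061 × 0.809 = 0.32853
0.478/0.1487 = 3.2145
R_total = 0.32853 + 51.94 + 3.2145 + 0.0861 = 55.569 ft²·°F·h/BTU
Q = A·ΔT/R = 1412 × 52.01 / 55.569 = 1321.6 BTU/h

1322 BTU/h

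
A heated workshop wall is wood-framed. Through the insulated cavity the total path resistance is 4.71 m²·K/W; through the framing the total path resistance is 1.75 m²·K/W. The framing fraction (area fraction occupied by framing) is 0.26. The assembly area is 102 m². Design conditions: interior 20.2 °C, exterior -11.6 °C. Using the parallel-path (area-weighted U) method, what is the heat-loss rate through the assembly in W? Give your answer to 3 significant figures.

992 W

U_eff = 0.74/4.71 + 0.26/1.75 = 0.1571 + 0.1486 = 0.3057
R_eff = 1/U_eff = 3.271 m²·K/W
Q = 102 × (20.2 − (-11.6)) / 3.271 = 991.5 W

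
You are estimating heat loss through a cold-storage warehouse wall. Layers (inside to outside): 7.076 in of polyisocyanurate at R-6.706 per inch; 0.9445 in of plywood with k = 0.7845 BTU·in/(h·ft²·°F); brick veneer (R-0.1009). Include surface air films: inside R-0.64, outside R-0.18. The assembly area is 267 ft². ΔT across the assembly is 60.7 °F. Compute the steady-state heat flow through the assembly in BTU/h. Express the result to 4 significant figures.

7.076 × 6.706 = 47.452
0.9445/0.7845 = 1.204
R_total = 0.64 + 47.452 + 1.204 + 0.1009 + 0.18 = 49.577 ft²·°F·h/BTU
Q = A·ΔT/R = 267 × 60.7 / 49.577 = 326.91 BTU/h

326.9 BTU/h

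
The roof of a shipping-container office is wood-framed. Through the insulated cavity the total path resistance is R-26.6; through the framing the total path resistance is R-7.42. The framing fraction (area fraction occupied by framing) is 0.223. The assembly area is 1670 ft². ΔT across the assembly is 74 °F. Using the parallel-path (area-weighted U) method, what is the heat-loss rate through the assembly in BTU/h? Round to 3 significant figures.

7320 BTU/h

U_eff = 0.777/26.6 + 0.223/7.42 = 0.02921 + 0.03005 = 0.05926
R_eff = 1/U_eff = 16.87 ft²·°F·h/BTU
Q = 1670 × 74 / 16.87 = 7324 BTU/h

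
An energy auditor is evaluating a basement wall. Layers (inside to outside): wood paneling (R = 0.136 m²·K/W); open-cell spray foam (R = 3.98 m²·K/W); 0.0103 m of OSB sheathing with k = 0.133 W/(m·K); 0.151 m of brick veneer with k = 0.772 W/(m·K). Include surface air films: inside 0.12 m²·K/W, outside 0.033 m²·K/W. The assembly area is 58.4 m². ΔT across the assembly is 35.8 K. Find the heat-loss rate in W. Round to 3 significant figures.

460 W

0.0103/0.133 = 0.07744
0.151/0.772 = 0.1956
R_total = 0.12 + 0.136 + 3.98 + 0.07744 + 0.1956 + 0.033 = 4.542 m²·K/W
Q = A·ΔT/R = 58.4 × 35.8 / 4.542 = 460.3 W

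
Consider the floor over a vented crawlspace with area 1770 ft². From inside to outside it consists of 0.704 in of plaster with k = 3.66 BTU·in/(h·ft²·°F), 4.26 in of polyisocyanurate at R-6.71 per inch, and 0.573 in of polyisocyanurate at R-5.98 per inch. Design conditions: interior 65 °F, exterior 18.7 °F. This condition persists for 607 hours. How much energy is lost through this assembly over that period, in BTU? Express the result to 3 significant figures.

1540000 BTU

0.704/3.66 = 0.1923
4.26 × 6.71 = 28.58
0.573 × 5.98 = 3.427
R_total = 0.1923 + 28.58 + 3.427 = 32.2 ft²·°F·h/BTU
Q = 1770 × (65 − 18.7) / 32.2 = 2545 BTU/h
E = 2545 × 607 = 1545000 BTU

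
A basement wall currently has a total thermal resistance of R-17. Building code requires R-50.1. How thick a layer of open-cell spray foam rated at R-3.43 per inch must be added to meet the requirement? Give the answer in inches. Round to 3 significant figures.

ΔR = 50.1 − 17 = 33.1 ft²·°F·h/BTU
L = ΔR / (R/in) = 33.1/3.43 = 9.65 in

9.65 in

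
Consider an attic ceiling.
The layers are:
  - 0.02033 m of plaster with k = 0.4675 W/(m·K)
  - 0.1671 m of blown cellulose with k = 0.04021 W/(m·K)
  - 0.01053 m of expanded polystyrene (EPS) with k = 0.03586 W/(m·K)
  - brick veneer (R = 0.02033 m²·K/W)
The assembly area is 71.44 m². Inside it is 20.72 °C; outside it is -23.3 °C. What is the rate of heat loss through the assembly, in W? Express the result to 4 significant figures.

0.02033/0.4675 = 0.043487
0.1671/0.04021 = 4.1557
0.01053/0.03586 = 0.29364
R_total = 0.043487 + 4.1557 + 0.29364 + 0.02033 = 4.5131 m²·K/W
Q = A·ΔT/R = 71.44 × (20.72 − (-23.3)) / 4.5131 = 696.81 W

696.8 W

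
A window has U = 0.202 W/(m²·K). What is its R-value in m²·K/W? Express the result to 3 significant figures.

4.95 m²·K/W

R = 1/U = 1/0.202 = 4.95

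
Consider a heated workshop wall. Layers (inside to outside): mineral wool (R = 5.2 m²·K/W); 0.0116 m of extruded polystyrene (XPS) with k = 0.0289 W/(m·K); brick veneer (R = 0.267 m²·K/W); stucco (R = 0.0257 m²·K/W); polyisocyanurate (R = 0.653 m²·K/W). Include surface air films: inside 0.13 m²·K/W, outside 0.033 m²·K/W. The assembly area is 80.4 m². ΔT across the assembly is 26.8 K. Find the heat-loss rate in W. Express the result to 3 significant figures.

321 W

0.0116/0.0289 = 0.4014
R_total = 0.13 + 5.2 + 0.4014 + 0.267 + 0.0257 + 0.653 + 0.033 = 6.71 m²·K/W
Q = A·ΔT/R = 80.4 × 26.8 / 6.71 = 321.1 W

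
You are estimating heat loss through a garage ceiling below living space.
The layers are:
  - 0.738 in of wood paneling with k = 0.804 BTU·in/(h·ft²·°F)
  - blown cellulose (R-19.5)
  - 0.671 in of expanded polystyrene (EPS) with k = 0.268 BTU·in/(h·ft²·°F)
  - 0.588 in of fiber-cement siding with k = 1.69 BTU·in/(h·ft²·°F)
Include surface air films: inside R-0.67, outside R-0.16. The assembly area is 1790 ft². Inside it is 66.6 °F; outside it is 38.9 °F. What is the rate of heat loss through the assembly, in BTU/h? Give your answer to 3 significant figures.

0.738/0.804 = 0.9179
0.671/0.268 = 2.504
0.588/1.69 = 0.3479
R_total = 0.67 + 0.9179 + 19.5 + 2.504 + 0.3479 + 0.16 = 24.1 ft²·°F·h/BTU
Q = A·ΔT/R = 1790 × (66.6 − 38.9) / 24.1 = 2057 BTU/h

2060 BTU/h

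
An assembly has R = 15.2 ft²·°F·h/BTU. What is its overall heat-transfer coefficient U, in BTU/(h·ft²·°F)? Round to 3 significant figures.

U = 1/R = 1/15.2 = 0.06579

0.0658 BTU/(h·ft²·°F)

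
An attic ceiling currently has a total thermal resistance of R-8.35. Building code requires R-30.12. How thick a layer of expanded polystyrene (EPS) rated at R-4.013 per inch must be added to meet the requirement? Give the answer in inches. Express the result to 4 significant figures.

5.425 in

ΔR = 30.12 − 8.35 = 21.77 ft²·°F·h/BTU
L = ΔR / (R/in) = 21.77/4.013 = 5.4249 in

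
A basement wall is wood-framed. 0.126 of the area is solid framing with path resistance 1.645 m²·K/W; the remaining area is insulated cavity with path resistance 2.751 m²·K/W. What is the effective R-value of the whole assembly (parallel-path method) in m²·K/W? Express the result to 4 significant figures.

2.536 m²·K/W

U_eff = 0.874/2.751 + 0.126/1.645 = 0.3177 + 0.076596 = 0.3943
R_eff = 1/U_eff = 2.5362 m²·K/W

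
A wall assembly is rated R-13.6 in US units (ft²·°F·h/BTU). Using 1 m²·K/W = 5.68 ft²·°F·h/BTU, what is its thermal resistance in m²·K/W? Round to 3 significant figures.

R_SI = 13.6/5.68 = 2.394

2.39 m²·K/W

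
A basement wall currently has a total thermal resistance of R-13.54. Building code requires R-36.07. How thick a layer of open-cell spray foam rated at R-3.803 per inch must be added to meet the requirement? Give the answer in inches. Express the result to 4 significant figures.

5.924 in

ΔR = 36.07 − 13.54 = 22.53 ft²·°F·h/BTU
L = ΔR / (R/in) = 22.53/3.803 = 5.9243 in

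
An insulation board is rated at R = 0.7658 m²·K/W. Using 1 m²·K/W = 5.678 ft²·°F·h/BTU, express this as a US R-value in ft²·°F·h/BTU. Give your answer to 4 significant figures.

R_US = 0.7658 × 5.678 = 4.3482

4.348 ft²·°F·h/BTU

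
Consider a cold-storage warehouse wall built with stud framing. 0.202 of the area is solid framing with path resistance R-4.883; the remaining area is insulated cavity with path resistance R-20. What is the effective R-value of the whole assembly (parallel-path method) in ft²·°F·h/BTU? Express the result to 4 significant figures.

12.30 ft²·°F·h/BTU

U_eff = 0.798/20 + 0.202/4.883 = 0.0399 + 0.041368 = 0.081268
R_eff = 1/U_eff = 12.305 ft²·°F·h/BTU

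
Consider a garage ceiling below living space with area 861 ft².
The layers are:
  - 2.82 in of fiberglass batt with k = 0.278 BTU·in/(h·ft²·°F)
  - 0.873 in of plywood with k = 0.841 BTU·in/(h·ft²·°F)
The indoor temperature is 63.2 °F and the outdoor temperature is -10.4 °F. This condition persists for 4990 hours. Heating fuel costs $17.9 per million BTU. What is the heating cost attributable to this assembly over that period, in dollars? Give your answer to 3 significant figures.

2.82/0.278 = 10.14
0.873/0.841 = 1.038
R_total = 10.14 + 1.038 = 11.18 ft²·°F·h/BTU
Q = 861 × (63.2 − (-10.4)) / 11.18 = 5667 BTU/h
E = 5667 × 4990 = 28280000 BTU
Cost = 28280000/10⁶ × 17.9 = $506.2

506 dollars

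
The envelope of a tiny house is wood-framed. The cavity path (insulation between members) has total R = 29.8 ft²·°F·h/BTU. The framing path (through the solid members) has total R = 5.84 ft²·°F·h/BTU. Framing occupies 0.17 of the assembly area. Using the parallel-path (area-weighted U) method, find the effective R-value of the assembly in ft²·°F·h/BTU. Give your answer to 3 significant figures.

17.6 ft²·°F·h/BTU

U_eff = 0.83/29.8 + 0.17/5.84 = 0.02785 + 0.02911 = 0.05696
R_eff = 1/U_eff = 17.56 ft²·°F·h/BTU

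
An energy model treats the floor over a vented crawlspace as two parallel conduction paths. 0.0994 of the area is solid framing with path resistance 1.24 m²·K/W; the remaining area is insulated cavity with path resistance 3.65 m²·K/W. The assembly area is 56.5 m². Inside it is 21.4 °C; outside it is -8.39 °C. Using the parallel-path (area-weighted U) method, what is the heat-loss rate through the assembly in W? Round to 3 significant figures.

U_eff = 0.9006/3.65 + 0.0994/1.24 = 0.2467 + 0.08016 = 0.3269
R_eff = 1/U_eff = 3.059 m²·K/W
Q = 56.5 × (21.4 − (-8.39)) / 3.059 = 550.2 W

550 W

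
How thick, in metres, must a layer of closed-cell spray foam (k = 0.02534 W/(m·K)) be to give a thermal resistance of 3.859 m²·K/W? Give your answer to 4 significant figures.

0.09779 m

L = R·k = 3.859 × 0.02534 = 0.097787 m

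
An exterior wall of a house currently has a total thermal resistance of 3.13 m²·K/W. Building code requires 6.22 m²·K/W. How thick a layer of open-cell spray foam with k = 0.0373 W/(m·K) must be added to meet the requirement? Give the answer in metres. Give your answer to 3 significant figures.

0.115 m

ΔR = 6.22 − 3.13 = 3.09 m²·K/W
L = ΔR × k = 3.09 × 0.0373 = 0.1153 m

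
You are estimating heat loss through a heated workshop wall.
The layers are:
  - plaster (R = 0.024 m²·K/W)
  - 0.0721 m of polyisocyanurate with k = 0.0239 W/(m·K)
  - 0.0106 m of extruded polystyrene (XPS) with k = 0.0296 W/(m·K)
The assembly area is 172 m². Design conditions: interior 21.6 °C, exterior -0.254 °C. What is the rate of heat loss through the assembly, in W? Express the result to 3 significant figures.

1110 W

0.0721/0.0239 = 3.017
0.0106/0.0296 = 0.3581
R_total = 0.024 + 3.017 + 0.3581 = 3.399 m²·K/W
Q = A·ΔT/R = 172 × (21.6 − (-0.254)) / 3.399 = 1106 W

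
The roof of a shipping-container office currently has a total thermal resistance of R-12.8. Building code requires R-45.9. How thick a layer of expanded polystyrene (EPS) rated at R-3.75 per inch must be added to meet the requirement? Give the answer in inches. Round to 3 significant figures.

ΔR = 45.9 − 12.8 = 33.1 ft²·°F·h/BTU
L = ΔR / (R/in) = 33.1/3.75 = 8.827 in

8.83 in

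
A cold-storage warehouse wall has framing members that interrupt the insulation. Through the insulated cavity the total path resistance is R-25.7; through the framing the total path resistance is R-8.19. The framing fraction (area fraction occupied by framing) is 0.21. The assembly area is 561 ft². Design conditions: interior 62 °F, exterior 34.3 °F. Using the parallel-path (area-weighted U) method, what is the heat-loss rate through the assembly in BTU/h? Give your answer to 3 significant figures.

U_eff = 0.79/25.7 + 0.21/8.19 = 0.03074 + 0.02564 = 0.05638
R_eff = 1/U_eff = 17.74 ft²·°F·h/BTU
Q = 561 × (62 − 34.3) / 17.74 = 876.1 BTU/h

876 BTU/h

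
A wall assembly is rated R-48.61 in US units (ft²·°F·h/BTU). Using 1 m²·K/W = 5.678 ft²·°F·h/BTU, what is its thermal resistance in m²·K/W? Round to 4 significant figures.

8.561 m²·K/W

R_SI = 48.61/5.678 = 8.5611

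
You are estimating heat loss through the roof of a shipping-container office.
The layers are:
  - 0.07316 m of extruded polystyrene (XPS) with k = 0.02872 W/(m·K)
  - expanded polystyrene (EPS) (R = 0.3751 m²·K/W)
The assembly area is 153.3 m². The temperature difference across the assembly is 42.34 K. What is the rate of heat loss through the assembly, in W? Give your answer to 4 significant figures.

2221 W

0.07316/0.02872 = 2.5474
R_total = 2.5474 + 0.3751 = 2.9225 m²·K/W
Q = A·ΔT/R = 153.3 × 42.34 / 2.9225 = 2221 W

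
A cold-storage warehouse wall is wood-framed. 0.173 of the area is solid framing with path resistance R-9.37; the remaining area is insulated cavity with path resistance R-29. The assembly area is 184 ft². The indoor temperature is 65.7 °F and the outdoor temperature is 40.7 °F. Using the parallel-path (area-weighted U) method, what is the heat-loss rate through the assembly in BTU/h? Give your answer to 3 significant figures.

U_eff = 0.827/29 + 0.173/9.37 = 0.02852 + 0.01846 = 0.04698
R_eff = 1/U_eff = 21.29 ft²·°F·h/BTU
Q = 184 × (65.7 − 40.7) / 21.29 = 216.1 BTU/h

216 BTU/h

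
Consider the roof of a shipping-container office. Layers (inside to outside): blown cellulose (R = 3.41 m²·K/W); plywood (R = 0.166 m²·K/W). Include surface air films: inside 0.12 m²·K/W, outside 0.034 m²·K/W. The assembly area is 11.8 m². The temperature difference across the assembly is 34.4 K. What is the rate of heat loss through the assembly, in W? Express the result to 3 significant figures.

R_total = 0.12 + 3.41 + 0.166 + 0.034 = 3.73 m²·K/W
Q = A·ΔT/R = 11.8 × 34.4 / 3.73 = 108.8 W

109 W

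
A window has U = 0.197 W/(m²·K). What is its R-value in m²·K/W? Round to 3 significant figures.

R = 1/U = 1/0.197 = 5.076

5.08 m²·K/W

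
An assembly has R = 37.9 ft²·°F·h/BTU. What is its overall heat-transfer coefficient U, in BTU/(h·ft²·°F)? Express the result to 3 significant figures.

0.0264 BTU/(h·ft²·°F)

U = 1/R = 1/37.9 = 0.02639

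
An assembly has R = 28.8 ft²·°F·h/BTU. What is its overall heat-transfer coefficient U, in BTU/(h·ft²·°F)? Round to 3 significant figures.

0.0347 BTU/(h·ft²·°F)

U = 1/R = 1/28.8 = 0.03472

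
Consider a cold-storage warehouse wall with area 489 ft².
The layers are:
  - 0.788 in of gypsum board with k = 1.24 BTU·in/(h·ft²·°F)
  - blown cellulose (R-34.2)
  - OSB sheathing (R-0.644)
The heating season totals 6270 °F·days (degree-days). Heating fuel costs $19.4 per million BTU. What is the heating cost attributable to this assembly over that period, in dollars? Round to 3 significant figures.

40.2 dollars

0.788/1.24 = 0.6355
R_total = 0.6355 + 34.2 + 0.644 = 35.48 ft²·°F·h/BTU
E = A × HDD × 24 / R = 489 × 6270 × 24 / 35.48 = 2074000 BTU
Cost = 2074000/10⁶ × 19.4 = $40.24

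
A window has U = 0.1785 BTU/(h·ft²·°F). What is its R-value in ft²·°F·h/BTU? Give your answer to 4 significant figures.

5.602 ft²·°F·h/BTU

R = 1/U = 1/0.1785 = 5.6022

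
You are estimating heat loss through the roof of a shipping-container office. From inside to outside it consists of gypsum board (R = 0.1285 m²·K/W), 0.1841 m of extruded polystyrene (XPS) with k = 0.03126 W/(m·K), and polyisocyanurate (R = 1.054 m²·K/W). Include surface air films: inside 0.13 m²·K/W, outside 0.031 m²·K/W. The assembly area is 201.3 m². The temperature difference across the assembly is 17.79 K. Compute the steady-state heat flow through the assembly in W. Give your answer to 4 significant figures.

495.1 W

0.1841/0.03126 = 5.8893
R_total = 0.13 + 0.1285 + 5.8893 + 1.054 + 0.031 = 7.2328 m²·K/W
Q = A·ΔT/R = 201.3 × 17.79 / 7.2328 = 495.12 W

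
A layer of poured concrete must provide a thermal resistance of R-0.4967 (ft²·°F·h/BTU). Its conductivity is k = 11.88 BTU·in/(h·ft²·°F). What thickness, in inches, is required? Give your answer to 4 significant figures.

5.901 in

L = R × k = 0.4967 × 11.88 = 5.9008 in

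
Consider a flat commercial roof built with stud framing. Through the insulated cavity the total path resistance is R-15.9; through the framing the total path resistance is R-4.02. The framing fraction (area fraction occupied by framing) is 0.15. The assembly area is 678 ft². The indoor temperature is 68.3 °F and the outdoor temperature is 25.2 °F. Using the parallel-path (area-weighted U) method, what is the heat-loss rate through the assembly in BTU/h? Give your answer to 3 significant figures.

U_eff = 0.85/15.9 + 0.15/4.02 = 0.05346 + 0.03731 = 0.09077
R_eff = 1/U_eff = 11.02 ft²·°F·h/BTU
Q = 678 × (68.3 − 25.2) / 11.02 = 2653 BTU/h

2650 BTU/h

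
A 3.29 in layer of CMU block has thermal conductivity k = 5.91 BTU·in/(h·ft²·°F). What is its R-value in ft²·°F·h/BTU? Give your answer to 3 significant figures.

R = L/k = 3.29/5.91 = 0.5567 ft²·°F·h/BTU

0.557 ft²·°F·h/BTU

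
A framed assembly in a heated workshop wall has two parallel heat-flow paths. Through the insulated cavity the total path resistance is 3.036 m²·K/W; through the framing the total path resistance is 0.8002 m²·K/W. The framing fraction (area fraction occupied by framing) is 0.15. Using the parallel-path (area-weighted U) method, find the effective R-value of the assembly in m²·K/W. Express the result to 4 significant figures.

U_eff = 0.85/3.036 + 0.15/0.8002 = 0.27997 + 0.18745 = 0.46743
R_eff = 1/U_eff = 2.1394 m²·K/W

2.139 m²·K/W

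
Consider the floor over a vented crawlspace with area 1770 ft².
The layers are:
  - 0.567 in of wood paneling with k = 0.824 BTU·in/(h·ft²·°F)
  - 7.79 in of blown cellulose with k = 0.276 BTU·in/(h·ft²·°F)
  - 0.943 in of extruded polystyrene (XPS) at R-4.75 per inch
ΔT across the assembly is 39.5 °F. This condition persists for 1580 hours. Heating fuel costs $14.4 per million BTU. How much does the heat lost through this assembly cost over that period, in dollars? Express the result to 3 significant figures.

47.6 dollars

0.567/0.824 = 0.6881
7.79/0.276 = 28.22
0.943 × 4.75 = 4.479
R_total = 0.6881 + 28.22 + 4.479 = 33.39 ft²·°F·h/BTU
Q = 1770 × 39.5 / 33.39 = 2094 BTU/h
E = 2094 × 1580 = 3308000 BTU
Cost = 3308000/10⁶ × 14.4 = $47.64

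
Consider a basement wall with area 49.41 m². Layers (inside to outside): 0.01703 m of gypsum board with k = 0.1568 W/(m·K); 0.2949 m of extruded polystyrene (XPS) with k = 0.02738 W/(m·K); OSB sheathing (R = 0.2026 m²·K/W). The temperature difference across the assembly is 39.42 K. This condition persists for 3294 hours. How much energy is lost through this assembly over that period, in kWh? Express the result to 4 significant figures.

0.01703/0.1568 = 0.10861
0.2949/0.02738 = 10.771
R_total = 0.10861 + 10.771 + 0.2026 = 11.082 m²·K/W
Q = 49.41 × 39.42 / 11.082 = 175.76 W
E = 175.76 W × 3294 h / 1000 = 578.95 kWh

579.0 kWh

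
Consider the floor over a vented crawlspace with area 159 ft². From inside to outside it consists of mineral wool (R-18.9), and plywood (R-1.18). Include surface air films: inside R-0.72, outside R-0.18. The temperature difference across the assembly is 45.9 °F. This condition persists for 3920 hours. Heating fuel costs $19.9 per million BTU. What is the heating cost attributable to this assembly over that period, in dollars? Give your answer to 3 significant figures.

27.1 dollars

R_total = 0.72 + 18.9 + 1.18 + 0.18 = 20.98 ft²·°F·h/BTU
Q = 159 × 45.9 / 20.98 = 347.9 BTU/h
E = 347.9 × 3920 = 1364000 BTU
Cost = 1364000/10⁶ × 19.9 = $27.14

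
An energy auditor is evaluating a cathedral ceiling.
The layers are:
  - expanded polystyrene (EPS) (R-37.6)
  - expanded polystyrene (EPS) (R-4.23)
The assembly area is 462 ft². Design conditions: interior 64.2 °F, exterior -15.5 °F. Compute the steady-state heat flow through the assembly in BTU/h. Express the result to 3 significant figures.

880 BTU/h

R_total = 37.6 + 4.23 = 41.83 ft²·°F·h/BTU
Q = A·ΔT/R = 462 × (64.2 − (-15.5)) / 41.83 = 880.3 BTU/h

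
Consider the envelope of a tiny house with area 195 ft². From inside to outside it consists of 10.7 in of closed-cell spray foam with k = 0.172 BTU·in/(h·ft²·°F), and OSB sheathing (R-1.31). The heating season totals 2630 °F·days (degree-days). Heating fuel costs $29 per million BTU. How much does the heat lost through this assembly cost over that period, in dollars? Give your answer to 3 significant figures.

10.7/0.172 = 62.21
R_total = 62.21 + 1.31 = 63.52 ft²·°F·h/BTU
E = A × HDD × 24 / R = 195 × 2630 × 24 / 63.52 = 193800 BTU
Cost = 193800/10⁶ × 29 = $5.619

5.62 dollars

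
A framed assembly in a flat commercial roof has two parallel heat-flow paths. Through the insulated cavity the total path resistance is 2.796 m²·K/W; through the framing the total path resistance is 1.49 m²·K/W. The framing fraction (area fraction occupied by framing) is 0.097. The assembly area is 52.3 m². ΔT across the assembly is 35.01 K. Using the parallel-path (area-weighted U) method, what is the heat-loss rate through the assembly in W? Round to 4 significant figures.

U_eff = 0.903/2.796 + 0.097/1.49 = 0.32296 + 0.065101 = 0.38806
R_eff = 1/U_eff = 2.5769 m²·K/W
Q = 52.3 × 35.01 / 2.5769 = 710.55 W

710.6 W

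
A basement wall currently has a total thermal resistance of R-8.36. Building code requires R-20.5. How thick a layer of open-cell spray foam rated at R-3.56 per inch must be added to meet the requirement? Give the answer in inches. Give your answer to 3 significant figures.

ΔR = 20.5 − 8.36 = 12.14 ft²·°F·h/BTU
L = ΔR / (R/in) = 12.14/3.56 = 3.41 in

3.41 in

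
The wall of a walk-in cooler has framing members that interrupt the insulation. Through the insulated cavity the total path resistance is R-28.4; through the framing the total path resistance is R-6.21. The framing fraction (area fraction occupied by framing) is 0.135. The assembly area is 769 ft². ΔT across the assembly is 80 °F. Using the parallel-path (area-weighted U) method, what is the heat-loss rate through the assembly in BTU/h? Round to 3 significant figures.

3210 BTU/h

U_eff = 0.865/28.4 + 0.135/6.21 = 0.03046 + 0.02174 = 0.0522
R_eff = 1/U_eff = 19.16 ft²·°F·h/BTU
Q = 769 × 80 / 19.16 = 3211 BTU/h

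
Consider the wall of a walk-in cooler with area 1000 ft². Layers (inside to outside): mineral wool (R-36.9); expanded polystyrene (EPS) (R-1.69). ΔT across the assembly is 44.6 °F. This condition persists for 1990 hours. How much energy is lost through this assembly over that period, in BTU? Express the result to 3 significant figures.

R_total = 36.9 + 1.69 = 38.59 ft²·°F·h/BTU
Q = 1000 × 44.6 / 38.59 = 1156 BTU/h
E = 1156 × 1990 = 2300000 BTU

2300000 BTU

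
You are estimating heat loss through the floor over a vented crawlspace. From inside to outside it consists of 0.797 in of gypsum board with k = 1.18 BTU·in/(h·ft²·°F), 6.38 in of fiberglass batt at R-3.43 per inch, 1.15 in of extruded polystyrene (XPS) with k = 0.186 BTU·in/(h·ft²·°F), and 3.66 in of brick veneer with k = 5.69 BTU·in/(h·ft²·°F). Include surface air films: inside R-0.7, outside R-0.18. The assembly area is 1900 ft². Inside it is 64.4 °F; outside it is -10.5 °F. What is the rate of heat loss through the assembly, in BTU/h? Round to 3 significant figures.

0.797/1.18 = 0.6754
6.38 × 3.43 = 21.88
1.15/0.186 = 6.183
3.66/5.69 = 0.6432
R_total = 0.7 + 0.6754 + 21.88 + 6.183 + 0.6432 + 0.18 = 30.26 ft²·°F·h/BTU
Q = A·ΔT/R = 1900 × (64.4 − (-10.5)) / 30.26 = 4702 BTU/h

4700 BTU/h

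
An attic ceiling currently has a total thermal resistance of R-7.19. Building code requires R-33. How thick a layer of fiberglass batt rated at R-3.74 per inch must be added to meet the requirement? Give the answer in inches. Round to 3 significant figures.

6.90 in

ΔR = 33 − 7.19 = 25.81 ft²·°F·h/BTU
L = ΔR / (R/in) = 25.81/3.74 = 6.901 in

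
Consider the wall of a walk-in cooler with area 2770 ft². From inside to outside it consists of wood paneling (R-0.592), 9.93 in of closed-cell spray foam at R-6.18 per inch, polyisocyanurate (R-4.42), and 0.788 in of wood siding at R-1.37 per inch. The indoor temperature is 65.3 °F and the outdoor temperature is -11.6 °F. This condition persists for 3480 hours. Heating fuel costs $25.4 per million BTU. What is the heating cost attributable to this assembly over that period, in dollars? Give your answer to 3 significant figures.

279 dollars

9.93 × 6.18 = 61.37
0.788 × 1.37 = 1.08
R_total = 0.592 + 61.37 + 4.42 + 1.08 = 67.46 ft²·°F·h/BTU
Q = 2770 × (65.3 − (-11.6)) / 67.46 = 3158 BTU/h
E = 3158 × 3480 = 10990000 BTU
Cost = 10990000/10⁶ × 25.4 = $279.1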